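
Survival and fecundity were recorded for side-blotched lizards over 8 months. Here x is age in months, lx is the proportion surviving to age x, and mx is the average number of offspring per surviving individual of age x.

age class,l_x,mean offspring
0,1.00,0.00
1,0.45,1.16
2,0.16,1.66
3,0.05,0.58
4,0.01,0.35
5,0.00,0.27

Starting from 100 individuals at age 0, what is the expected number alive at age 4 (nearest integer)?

1

Expected survivors = N0 · l_4 = 100 × 0.01 = 1 → 1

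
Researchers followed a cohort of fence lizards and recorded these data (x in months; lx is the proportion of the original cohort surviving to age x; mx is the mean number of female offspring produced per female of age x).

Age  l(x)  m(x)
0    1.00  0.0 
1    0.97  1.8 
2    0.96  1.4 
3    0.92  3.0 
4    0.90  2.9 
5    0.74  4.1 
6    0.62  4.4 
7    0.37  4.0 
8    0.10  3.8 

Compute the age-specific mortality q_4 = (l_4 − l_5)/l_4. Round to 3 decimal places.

0.178

q_4 = (l_4 − l_5) / l_4 = (0.9 − 0.74) / 0.9
     = 0.16 / 0.9 = 0.177778… → 0.178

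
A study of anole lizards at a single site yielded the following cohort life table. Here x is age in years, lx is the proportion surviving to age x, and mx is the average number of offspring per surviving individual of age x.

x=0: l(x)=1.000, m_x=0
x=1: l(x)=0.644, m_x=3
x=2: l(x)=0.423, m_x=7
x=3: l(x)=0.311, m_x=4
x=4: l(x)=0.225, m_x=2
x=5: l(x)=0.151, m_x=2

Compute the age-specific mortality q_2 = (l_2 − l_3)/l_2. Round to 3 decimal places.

0.265

q_2 = (l_2 − l_3) / l_2 = (0.423 − 0.311) / 0.423
     = 0.112 / 0.423 = 0.264775… → 0.265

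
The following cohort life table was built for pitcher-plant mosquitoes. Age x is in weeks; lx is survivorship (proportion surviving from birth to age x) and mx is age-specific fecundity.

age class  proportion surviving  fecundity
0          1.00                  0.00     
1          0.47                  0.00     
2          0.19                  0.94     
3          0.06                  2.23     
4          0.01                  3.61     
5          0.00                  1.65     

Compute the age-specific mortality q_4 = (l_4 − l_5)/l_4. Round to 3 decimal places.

1.000

q_4 = (l_4 − l_5) / l_4 = (0.01 − 0) / 0.01
     = 0.01 / 0.01 = 1 → 1.000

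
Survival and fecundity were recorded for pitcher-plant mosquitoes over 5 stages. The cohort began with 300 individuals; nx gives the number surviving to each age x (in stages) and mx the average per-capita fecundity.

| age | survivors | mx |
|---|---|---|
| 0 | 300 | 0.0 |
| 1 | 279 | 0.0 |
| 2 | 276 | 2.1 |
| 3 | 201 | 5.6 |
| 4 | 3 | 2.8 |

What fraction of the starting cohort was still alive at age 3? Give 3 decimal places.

l_3 = n_3/n_0 = 201/300 = 0.67 → 0.670

0.670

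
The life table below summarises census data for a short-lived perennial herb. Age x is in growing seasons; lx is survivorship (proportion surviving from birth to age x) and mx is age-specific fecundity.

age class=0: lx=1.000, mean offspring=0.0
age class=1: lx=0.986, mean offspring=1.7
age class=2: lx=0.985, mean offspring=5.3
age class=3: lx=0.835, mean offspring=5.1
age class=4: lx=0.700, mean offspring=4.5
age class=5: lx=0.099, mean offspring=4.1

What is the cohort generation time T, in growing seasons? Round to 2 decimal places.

lx·mx: 0, 1.6762, 5.2205, 4.2585, 3.15, 0.4059 → R0 = 14.7111
x·lx·mx: 0, 1.6762, 10.441, 12.7755, 12.6, 2.0295 → Σ = 39.5222
T = 39.5222 / 14.7111 = 2.686556… → 2.69

2.69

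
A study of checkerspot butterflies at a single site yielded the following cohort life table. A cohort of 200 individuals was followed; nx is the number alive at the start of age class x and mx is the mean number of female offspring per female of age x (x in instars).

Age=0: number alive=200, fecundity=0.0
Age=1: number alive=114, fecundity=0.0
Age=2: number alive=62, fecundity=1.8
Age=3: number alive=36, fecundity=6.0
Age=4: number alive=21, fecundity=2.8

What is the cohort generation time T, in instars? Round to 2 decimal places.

lx = nx/n0 = nx/200: 1, 0.57, 0.31, 0.18, 0.105
lx·mx: 0, 0, 0.558, 1.08, 0.294 → R0 = 1.932
x·lx·mx: 0, 0, 1.116, 3.24, 1.176 → Σ = 5.532
T = 5.532 / 1.932 = 2.863354… → 2.86

2.86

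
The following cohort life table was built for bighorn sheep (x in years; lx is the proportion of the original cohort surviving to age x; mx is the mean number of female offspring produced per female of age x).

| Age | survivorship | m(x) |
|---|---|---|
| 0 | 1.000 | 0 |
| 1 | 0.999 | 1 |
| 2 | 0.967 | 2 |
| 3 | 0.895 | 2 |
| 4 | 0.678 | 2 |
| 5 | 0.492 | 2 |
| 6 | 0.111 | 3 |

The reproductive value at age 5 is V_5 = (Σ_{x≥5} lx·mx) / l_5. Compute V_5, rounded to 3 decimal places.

2.677

lx·mx for x ≥ 5: 0.984, 0.333 → sum = 1.317
V_5 = 1.317 / l_5 = 1.317 / 0.492 = 2.676829… → 2.677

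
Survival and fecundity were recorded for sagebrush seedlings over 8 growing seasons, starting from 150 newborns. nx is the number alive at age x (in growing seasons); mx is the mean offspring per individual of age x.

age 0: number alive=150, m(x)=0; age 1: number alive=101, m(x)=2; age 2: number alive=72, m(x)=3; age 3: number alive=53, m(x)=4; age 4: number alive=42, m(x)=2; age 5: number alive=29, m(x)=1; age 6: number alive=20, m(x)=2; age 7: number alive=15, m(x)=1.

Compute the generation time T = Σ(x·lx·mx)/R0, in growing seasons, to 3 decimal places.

lx = nx/n0 = nx/150: 1, 0.67333…, 0.48, 0.35333…, 0.28, 0.19333…, 0.13333…, 0.1
lx·mx: 0, 1.346667…, 1.44, 1.413333…, 0.56, 0.193333…, 0.266667…, 0.1 → R0 = 5.32…
x·lx·mx: 0, 1.346667…, 2.88, 4.24…, 2.24, 0.966667…, 1.6…, 0.7 → Σ = 13.973333…
T = 13.973333… / 5.32… = 2.626566… → 2.627

2.627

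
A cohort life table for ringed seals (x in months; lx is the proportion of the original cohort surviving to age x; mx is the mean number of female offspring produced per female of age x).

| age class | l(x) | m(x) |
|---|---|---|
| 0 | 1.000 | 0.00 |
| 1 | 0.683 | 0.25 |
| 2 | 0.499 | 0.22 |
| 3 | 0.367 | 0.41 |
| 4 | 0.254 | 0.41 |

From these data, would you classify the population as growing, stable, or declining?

declining

R0 = Σ lx·mx = 0 + 0.17075 + 0.10978 + 0.15047 + 0.10414 = 0.53514
R0 < 1, so the population is declining.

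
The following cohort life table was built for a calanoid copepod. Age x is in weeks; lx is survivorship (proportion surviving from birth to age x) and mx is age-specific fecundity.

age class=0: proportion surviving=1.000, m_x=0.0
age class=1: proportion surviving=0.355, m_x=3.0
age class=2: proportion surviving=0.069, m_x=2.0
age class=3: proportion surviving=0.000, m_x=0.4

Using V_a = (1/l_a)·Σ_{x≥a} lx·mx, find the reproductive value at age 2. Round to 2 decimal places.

2.00

lx·mx for x ≥ 2: 0.138, 0 → sum = 0.138
V_2 = 0.138 / l_2 = 0.138 / 0.069 = 2 → 2.00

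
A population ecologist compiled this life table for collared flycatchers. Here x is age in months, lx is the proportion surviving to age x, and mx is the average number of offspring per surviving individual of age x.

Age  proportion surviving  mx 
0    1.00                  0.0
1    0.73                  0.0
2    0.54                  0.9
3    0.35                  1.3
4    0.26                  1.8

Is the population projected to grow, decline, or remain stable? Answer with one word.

growing

R0 = Σ lx·mx = 0 + 0 + 0.486 + 0.455 + 0.468 = 1.409
R0 > 1, so the population is growing.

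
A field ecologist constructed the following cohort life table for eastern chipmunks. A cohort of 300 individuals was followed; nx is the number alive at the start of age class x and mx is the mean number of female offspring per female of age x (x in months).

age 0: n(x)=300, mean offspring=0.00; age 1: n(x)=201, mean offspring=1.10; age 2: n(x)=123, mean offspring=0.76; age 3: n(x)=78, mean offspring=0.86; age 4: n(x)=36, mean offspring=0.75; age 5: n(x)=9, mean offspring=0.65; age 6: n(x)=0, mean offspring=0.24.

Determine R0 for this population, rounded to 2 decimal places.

1.38

lx = nx/n0 = nx/300: 1, 0.67, 0.41, 0.26, 0.12, 0.03, 0
lx·mx by age: 0, 0.737, 0.3116, 0.2236, 0.09, 0.0195, 0
R0 = Σ lx·mx = 1.3817 → 1.38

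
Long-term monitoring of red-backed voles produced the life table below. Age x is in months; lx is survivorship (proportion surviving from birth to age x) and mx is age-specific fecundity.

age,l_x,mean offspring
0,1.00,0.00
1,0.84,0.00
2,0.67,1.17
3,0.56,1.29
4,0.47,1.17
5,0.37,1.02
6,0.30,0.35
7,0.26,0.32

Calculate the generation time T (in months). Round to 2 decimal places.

lx·mx: 0, 0, 0.7839, 0.7224, 0.5499, 0.3774, 0.105, 0.0832 → R0 = 2.6218
x·lx·mx: 0, 0, 1.5678, 2.1672, 2.1996, 1.887, 0.63, 0.5824 → Σ = 9.034
T = 9.034 / 2.6218 = 3.445724… → 3.45

3.45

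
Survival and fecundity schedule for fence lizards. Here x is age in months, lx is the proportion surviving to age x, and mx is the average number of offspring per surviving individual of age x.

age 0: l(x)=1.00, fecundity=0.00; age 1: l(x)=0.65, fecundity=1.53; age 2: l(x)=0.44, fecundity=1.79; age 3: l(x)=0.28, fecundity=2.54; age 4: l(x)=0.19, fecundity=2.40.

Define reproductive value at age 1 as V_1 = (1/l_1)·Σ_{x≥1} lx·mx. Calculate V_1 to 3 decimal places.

4.537

lx·mx for x ≥ 1: 0.9945, 0.7876, 0.7112, 0.456 → sum = 2.9493
V_1 = 2.9493 / l_1 = 2.9493 / 0.65 = 4.537385… → 4.537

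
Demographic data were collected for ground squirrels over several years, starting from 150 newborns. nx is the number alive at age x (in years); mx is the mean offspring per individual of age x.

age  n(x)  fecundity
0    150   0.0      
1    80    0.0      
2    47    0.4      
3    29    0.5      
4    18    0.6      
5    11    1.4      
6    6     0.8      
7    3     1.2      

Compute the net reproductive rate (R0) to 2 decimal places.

0.45

lx = nx/n0 = nx/150: 1, 0.53333…, 0.31333…, 0.19333…, 0.12, 0.07333…, 0.04, 0.02
lx·mx by age: 0, 0, 0.125333…, 0.096667…, 0.072, 0.102667…, 0.032, 0.024
R0 = Σ lx·mx = 0.452667… → 0.45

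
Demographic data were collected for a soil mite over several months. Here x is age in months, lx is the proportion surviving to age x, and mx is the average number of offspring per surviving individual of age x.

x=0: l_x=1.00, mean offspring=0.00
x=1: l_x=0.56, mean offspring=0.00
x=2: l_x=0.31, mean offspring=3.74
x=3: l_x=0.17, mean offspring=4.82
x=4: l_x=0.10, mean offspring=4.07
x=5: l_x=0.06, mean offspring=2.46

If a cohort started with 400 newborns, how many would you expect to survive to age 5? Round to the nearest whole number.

Expected survivors = N0 · l_5 = 400 × 0.06 = 24 → 24

24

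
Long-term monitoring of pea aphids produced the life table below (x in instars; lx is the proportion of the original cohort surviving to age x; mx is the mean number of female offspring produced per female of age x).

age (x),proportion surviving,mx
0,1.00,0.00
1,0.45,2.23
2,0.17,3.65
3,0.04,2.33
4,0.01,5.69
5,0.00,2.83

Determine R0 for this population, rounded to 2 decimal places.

lx·mx by age: 0, 1.0035, 0.6205, 0.0932, 0.0569, 0
R0 = Σ lx·mx = 1.7741 → 1.77

1.77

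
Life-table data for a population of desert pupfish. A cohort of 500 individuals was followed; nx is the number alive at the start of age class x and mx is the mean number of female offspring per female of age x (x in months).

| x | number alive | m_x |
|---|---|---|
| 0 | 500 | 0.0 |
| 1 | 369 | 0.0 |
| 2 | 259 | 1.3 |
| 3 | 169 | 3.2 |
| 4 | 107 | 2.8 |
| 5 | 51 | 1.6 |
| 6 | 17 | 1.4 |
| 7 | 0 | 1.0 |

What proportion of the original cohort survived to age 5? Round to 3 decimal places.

0.102

l_5 = n_5/n_0 = 51/500 = 0.102 → 0.102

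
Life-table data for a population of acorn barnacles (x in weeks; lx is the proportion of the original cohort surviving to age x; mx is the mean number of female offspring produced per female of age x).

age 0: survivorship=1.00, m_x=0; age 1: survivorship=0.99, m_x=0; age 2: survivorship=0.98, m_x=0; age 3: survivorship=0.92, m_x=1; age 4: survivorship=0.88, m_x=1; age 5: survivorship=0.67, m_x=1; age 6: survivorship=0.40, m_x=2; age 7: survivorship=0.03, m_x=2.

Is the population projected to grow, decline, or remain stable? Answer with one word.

R0 = Σ lx·mx = 0 + 0 + 0 + 0.92 + 0.88 + 0.67 + 0.8 + 0.06 = 3.33
R0 > 1, so the population is growing.

growing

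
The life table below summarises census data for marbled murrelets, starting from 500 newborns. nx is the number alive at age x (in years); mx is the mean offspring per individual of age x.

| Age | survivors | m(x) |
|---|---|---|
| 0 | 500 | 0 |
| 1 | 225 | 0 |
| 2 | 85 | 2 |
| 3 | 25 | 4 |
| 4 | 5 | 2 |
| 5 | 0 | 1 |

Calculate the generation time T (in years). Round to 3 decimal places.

lx = nx/n0 = nx/500: 1, 0.45, 0.17, 0.05, 0.01, 0
lx·mx: 0, 0, 0.34, 0.2, 0.02, 0 → R0 = 0.56
x·lx·mx: 0, 0, 0.68, 0.6, 0.08, 0 → Σ = 1.36
T = 1.36 / 0.56 = 2.428571… → 2.429

2.429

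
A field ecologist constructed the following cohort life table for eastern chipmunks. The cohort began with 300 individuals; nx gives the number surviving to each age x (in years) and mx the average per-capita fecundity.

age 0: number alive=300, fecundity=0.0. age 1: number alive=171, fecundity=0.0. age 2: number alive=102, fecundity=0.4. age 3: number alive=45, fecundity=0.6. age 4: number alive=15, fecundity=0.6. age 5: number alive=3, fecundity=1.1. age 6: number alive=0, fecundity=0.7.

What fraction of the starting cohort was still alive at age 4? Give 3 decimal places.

l_4 = n_4/n_0 = 15/300 = 0.05 → 0.050

0.050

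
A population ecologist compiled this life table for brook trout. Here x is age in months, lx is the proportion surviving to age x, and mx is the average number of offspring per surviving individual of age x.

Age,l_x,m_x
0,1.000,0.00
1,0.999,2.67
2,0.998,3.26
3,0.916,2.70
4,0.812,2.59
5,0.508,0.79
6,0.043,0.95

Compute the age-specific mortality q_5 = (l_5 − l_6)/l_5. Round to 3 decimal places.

0.915

q_5 = (l_5 − l_6) / l_5 = (0.508 − 0.043) / 0.508
     = 0.465 / 0.508 = 0.915354… → 0.915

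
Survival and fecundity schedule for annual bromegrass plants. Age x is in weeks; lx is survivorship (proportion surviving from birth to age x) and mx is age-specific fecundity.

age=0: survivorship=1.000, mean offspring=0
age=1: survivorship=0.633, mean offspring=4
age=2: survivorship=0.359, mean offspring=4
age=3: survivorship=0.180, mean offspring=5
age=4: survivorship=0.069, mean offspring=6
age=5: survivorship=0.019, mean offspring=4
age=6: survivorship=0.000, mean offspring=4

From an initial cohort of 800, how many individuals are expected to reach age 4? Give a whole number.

55

Expected survivors = N0 · l_4 = 800 × 0.069 = 55.2 → 55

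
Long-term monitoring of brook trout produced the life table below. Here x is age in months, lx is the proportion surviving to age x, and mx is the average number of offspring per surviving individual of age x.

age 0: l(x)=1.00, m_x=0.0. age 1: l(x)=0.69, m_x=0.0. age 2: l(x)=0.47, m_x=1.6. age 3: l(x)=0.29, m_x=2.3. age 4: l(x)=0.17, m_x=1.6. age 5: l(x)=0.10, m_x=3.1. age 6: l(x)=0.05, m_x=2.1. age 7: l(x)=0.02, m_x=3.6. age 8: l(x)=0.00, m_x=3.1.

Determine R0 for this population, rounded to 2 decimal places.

2.18

lx·mx by age: 0, 0, 0.752, 0.667, 0.272, 0.31, 0.105, 0.072, 0
R0 = Σ lx·mx = 2.178 → 2.18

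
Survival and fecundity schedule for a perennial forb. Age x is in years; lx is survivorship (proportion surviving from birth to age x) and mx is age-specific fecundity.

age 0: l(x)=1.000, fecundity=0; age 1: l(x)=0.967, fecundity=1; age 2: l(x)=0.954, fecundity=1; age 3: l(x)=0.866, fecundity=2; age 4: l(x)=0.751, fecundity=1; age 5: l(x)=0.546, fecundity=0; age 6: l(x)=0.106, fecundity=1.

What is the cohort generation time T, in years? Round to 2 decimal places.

lx·mx: 0, 0.967, 0.954, 1.732, 0.751, 0, 0.106 → R0 = 4.51
x·lx·mx: 0, 0.967, 1.908, 5.196, 3.004, 0, 0.636 → Σ = 11.711
T = 11.711 / 4.51 = 2.596674… → 2.60

2.60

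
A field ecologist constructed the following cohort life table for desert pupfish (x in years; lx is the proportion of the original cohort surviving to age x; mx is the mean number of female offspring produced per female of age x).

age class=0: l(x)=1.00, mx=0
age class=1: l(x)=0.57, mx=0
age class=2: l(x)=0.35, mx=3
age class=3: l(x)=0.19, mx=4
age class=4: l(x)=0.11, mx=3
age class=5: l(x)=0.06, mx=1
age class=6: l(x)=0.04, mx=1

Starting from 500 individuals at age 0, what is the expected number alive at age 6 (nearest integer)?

Expected survivors = N0 · l_6 = 500 × 0.04 = 20 → 20

20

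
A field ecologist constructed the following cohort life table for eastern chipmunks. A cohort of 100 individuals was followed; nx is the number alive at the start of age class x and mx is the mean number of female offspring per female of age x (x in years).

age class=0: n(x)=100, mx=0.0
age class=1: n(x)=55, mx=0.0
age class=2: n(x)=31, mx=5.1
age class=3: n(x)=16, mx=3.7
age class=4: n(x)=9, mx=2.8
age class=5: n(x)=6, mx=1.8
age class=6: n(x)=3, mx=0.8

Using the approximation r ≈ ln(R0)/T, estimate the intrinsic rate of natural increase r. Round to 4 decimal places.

0.3621

lx = nx/n0 = nx/100: 1, 0.55, 0.31, 0.16, 0.09, 0.06, 0.03
R0 = Σ lx·mx = 0 + 0 + 1.581 + 0.592 + 0.252 + 0.108 + 0.024 = 2.557
Σ x·lx·mx = 6.63; T = 6.63/2.557 = 2.59288…
r ≈ ln(R0)/T = ln(2.557)/2.59288… = 0.362081… → 0.3621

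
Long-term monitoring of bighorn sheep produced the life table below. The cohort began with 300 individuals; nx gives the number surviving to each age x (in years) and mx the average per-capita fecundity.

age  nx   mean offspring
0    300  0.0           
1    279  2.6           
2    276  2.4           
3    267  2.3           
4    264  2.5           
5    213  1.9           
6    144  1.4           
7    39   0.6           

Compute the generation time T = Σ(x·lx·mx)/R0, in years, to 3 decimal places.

3.017

lx = nx/n0 = nx/300: 1, 0.93, 0.92, 0.89, 0.88, 0.71, 0.48, 0.13
lx·mx: 0, 2.418, 2.208, 2.047, 2.2, 1.349, 0.672, 0.078 → R0 = 10.972
x·lx·mx: 0, 2.418, 4.416, 6.141, 8.8, 6.745, 4.032, 0.546 → Σ = 33.098
T = 33.098 / 10.972 = 3.016588… → 3.017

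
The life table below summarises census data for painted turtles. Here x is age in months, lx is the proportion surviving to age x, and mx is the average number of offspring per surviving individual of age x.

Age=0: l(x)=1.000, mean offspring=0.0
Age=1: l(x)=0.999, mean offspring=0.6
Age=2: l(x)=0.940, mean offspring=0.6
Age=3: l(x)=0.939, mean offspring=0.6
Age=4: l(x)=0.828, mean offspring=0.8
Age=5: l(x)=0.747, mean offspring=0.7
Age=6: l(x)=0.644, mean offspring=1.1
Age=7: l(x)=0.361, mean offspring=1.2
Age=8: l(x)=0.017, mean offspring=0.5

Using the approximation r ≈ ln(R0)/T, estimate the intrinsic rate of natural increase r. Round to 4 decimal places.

0.3552

R0 = Σ lx·mx = 0 + 0.5994 + 0.564 + 0.5634 + 0.6624 + 0.5229 + 0.7084 + 0.4332 + 0.0085 = 4.0622
Σ x·lx·mx = 16.0325; T = 16.0325/4.0622 = 3.94675…
r ≈ ln(R0)/T = ln(4.0622)/3.94675… = 0.355159… → 0.3552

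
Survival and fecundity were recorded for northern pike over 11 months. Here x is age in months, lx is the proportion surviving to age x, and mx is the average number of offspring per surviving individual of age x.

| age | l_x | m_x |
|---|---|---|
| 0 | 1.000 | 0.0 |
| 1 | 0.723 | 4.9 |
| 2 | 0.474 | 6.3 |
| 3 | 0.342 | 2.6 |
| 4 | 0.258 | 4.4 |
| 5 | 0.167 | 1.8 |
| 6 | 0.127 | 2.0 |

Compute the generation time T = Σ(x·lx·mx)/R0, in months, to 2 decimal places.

2.17

lx·mx: 0, 3.5427, 2.9862, 0.8892, 1.1352, 0.3006, 0.254 → R0 = 9.1079
x·lx·mx: 0, 3.5427, 5.9724, 2.6676, 4.5408, 1.503, 1.524 → Σ = 19.7505
T = 19.7505 / 9.1079 = 2.168502… → 2.17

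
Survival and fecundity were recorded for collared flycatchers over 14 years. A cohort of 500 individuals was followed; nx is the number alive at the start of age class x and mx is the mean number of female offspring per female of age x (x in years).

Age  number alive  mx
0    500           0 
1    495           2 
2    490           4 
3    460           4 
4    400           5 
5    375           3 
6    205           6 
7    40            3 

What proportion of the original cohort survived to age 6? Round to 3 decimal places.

0.410

l_6 = n_6/n_0 = 205/500 = 0.41 → 0.410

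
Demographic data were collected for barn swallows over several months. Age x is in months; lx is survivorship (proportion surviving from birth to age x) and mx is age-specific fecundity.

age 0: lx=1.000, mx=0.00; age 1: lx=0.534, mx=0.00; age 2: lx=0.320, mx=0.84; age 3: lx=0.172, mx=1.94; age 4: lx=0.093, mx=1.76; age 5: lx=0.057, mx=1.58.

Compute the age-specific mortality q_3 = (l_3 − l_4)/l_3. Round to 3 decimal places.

0.459

q_3 = (l_3 − l_4) / l_3 = (0.172 − 0.093) / 0.172
     = 0.079 / 0.172 = 0.459302… → 0.459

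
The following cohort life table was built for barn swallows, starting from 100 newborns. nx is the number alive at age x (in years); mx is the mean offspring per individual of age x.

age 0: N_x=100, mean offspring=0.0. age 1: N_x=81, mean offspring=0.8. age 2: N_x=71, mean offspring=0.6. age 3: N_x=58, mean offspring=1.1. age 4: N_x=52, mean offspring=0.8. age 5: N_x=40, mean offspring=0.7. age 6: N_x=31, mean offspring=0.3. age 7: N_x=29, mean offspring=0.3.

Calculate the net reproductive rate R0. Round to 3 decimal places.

lx = nx/n0 = nx/100: 1, 0.81, 0.71, 0.58, 0.52, 0.4, 0.31, 0.29
lx·mx by age: 0, 0.648, 0.426, 0.638, 0.416, 0.28, 0.093, 0.087
R0 = Σ lx·mx = 2.588 → 2.588

2.588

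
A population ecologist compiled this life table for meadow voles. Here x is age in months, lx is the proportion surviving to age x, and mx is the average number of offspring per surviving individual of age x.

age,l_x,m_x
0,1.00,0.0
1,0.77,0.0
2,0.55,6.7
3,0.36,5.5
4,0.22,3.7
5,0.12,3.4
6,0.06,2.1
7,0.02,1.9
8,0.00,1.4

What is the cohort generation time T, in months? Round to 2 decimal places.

2.78

lx·mx: 0, 0, 3.685, 1.98, 0.814, 0.408, 0.126, 0.038, 0 → R0 = 7.051
x·lx·mx: 0, 0, 7.37, 5.94, 3.256, 2.04, 0.756, 0.266, 0 → Σ = 19.628
T = 19.628 / 7.051 = 2.783719… → 2.78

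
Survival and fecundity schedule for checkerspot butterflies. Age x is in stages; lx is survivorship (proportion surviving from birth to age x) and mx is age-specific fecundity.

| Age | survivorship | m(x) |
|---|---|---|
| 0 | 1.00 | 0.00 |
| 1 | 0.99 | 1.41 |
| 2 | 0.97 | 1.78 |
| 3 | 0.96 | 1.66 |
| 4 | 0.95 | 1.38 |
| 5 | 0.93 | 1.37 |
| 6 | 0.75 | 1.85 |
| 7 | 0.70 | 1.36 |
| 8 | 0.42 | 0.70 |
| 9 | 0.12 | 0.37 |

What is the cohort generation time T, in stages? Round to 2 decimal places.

lx·mx: 0, 1.3959, 1.7266, 1.5936, 1.311, 1.2741, 1.3875, 0.952, 0.294, 0.0444 → R0 = 9.9791
x·lx·mx: 0, 1.3959, 3.4532, 4.7808, 5.244, 6.3705, 8.325, 6.664, 2.352, 0.3996 → Σ = 38.985
T = 38.985 / 9.9791 = 3.906665… → 3.91

3.91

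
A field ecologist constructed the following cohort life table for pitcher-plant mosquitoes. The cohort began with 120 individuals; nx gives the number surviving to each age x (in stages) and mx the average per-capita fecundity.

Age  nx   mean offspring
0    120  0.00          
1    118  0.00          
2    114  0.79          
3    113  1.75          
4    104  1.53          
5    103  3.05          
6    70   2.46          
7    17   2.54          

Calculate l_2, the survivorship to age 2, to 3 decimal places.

0.950

l_2 = n_2/n_0 = 114/120 = 0.95 → 0.950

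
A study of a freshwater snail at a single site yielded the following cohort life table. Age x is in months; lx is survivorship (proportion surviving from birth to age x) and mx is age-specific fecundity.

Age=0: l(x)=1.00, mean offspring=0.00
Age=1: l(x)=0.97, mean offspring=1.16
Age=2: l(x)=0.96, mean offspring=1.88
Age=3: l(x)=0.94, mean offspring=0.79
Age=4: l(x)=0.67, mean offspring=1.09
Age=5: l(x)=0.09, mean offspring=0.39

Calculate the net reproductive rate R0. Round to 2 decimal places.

lx·mx by age: 0, 1.1252, 1.8048, 0.7426, 0.7303, 0.0351
R0 = Σ lx·mx = 4.438 → 4.44

4.44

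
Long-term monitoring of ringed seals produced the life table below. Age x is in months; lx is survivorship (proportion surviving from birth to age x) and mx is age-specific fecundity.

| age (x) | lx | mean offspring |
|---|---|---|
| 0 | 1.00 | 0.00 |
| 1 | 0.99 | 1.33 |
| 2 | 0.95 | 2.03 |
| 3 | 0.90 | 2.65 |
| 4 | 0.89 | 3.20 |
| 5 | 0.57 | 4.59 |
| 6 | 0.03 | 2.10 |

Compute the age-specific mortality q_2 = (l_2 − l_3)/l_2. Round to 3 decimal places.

q_2 = (l_2 − l_3) / l_2 = (0.95 − 0.9) / 0.95
     = 0.05 / 0.95 = 0.052632… → 0.053

0.053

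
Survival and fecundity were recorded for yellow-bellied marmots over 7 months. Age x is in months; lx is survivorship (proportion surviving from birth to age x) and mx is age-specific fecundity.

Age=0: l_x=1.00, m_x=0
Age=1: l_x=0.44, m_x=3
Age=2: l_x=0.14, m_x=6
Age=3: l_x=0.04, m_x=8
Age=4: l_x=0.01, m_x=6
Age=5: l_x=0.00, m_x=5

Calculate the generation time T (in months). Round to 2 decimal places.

1.65

lx·mx: 0, 1.32, 0.84, 0.32, 0.06, 0 → R0 = 2.54
x·lx·mx: 0, 1.32, 1.68, 0.96, 0.24, 0 → Σ = 4.2
T = 4.2 / 2.54 = 1.653543… → 1.65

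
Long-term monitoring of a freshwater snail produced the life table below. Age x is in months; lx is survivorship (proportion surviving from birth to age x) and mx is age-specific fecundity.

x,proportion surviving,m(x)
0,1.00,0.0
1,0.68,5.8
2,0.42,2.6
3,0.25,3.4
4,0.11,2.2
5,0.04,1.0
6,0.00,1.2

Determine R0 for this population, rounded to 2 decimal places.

lx·mx by age: 0, 3.944, 1.092, 0.85, 0.242, 0.04, 0
R0 = Σ lx·mx = 6.168 → 6.17

6.17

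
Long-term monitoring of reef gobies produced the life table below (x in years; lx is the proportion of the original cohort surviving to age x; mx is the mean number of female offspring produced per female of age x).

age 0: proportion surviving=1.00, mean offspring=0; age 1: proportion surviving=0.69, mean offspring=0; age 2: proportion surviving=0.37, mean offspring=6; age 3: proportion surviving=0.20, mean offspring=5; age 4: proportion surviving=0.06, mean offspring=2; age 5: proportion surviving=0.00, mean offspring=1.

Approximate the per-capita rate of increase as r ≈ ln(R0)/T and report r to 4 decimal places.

0.5086

R0 = Σ lx·mx = 0 + 0 + 2.22 + 1 + 0.12 + 0 = 3.34
Σ x·lx·mx = 7.92; T = 7.92/3.34 = 2.37126…
r ≈ ln(R0)/T = ln(3.34)/2.37126… = 0.508579… → 0.5086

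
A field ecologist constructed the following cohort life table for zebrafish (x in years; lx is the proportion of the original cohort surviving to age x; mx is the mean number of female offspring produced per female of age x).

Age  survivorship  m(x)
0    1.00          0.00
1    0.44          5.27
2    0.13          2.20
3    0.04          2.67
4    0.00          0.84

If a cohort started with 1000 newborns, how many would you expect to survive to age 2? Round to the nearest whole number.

130

Expected survivors = N0 · l_2 = 1000 × 0.13 = 130 → 130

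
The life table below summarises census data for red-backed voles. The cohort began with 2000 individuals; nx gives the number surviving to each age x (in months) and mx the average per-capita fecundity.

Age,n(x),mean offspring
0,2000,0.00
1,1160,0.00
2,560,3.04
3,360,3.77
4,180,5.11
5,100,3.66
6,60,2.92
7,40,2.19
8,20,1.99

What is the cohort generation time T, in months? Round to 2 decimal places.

lx = nx/n0 = nx/2000: 1, 0.58, 0.28, 0.18, 0.09, 0.05, 0.03, 0.02, 0.01
lx·mx: 0, 0, 0.8512, 0.6786, 0.4599, 0.183, 0.0876, 0.0438, 0.0199 → R0 = 2.324
x·lx·mx: 0, 0, 1.7024, 2.0358, 1.8396, 0.915, 0.5256, 0.3066, 0.1592 → Σ = 7.4842
T = 7.4842 / 2.324 = 3.220396… → 3.22

3.22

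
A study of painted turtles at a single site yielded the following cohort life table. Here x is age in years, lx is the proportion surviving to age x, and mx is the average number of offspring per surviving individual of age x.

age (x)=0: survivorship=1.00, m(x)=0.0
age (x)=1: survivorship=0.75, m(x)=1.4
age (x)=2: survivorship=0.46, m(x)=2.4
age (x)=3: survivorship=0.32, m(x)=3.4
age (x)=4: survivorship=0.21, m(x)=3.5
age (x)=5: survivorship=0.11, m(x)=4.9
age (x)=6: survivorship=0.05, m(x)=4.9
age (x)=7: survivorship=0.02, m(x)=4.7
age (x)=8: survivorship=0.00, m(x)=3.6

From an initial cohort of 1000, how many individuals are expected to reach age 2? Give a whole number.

Expected survivors = N0 · l_2 = 1000 × 0.46 = 460 → 460

460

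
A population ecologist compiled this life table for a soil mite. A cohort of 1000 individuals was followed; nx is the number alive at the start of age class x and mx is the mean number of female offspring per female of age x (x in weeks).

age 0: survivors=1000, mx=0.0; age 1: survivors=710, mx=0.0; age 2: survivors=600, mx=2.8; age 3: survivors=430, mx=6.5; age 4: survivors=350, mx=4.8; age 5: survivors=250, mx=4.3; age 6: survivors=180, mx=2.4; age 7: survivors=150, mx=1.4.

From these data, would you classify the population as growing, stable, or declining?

lx = nx/n0 = nx/1000: 1, 0.71, 0.6, 0.43, 0.35, 0.25, 0.18, 0.15
R0 = Σ lx·mx = 0 + 0 + 1.68 + 2.795 + 1.68 + 1.075 + 0.432 + 0.21 = 7.872
R0 > 1, so the population is growing.

growing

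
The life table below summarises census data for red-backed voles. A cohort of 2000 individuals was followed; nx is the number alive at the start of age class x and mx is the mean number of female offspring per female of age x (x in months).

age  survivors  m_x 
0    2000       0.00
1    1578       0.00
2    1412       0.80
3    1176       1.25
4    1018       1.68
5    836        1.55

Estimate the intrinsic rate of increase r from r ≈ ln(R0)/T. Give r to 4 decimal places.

lx = nx/n0 = nx/2000: 1, 0.789, 0.706, 0.588, 0.509, 0.418
R0 = Σ lx·mx = 0 + 0 + 0.5648 + 0.735 + 0.85512 + 0.6479 = 2.80282
Σ x·lx·mx = 9.99458; T = 9.99458/2.80282 = 3.5659…
r ≈ ln(R0)/T = ln(2.80282)/3.5659… = 0.289023… → 0.2890

0.2890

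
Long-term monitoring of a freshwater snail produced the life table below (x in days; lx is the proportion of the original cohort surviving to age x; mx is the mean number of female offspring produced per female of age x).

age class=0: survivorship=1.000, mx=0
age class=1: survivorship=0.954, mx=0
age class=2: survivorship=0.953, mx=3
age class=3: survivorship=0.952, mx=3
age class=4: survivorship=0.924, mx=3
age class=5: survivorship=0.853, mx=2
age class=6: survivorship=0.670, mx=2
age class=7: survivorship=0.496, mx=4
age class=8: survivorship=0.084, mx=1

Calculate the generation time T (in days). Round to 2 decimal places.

lx·mx: 0, 0, 2.859, 2.856, 2.772, 1.706, 1.34, 1.984, 0.084 → R0 = 13.601
x·lx·mx: 0, 0, 5.718, 8.568, 11.088, 8.53, 8.04, 13.888, 0.672 → Σ = 56.504
T = 56.504 / 13.601 = 4.1544… → 4.15

4.15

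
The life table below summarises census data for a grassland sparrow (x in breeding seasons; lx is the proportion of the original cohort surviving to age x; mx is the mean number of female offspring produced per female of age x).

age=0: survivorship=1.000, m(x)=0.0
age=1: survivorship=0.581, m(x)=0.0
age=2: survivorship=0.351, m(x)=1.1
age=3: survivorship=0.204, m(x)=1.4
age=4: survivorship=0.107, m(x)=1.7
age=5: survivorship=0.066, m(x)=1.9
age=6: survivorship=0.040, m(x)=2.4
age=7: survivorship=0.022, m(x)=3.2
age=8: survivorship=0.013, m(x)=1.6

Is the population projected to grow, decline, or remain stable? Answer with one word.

growing

R0 = Σ lx·mx = 0 + 0 + 0.3861 + 0.2856 + 0.1819 + 0.1254 + 0.096 + 0.0704 + 0.0208 = 1.1662
R0 > 1, so the population is growing.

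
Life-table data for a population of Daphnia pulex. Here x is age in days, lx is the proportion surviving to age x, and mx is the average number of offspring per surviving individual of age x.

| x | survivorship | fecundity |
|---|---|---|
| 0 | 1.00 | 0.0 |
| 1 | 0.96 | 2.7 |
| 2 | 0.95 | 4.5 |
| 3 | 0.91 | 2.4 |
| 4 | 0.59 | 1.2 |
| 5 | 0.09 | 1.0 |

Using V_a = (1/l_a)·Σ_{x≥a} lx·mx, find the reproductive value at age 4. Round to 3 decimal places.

1.353

lx·mx for x ≥ 4: 0.708, 0.09 → sum = 0.798
V_4 = 0.798 / l_4 = 0.798 / 0.59 = 1.352542… → 1.353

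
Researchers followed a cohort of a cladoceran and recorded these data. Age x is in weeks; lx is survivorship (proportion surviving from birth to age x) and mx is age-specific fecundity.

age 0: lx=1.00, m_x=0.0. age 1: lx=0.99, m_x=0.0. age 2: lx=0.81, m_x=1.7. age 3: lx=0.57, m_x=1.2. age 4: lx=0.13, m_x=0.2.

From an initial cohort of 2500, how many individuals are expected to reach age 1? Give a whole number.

Expected survivors = N0 · l_1 = 2500 × 0.99 = 2475 → 2475

2475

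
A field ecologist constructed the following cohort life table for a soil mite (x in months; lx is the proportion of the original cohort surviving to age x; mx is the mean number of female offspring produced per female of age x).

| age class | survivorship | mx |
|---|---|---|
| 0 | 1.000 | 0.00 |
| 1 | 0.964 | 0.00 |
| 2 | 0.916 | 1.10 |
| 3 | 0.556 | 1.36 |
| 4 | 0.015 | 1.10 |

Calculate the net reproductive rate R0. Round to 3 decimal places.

lx·mx by age: 0, 0, 1.0076, 0.75616, 0.0165
R0 = Σ lx·mx = 1.78026 → 1.780

1.780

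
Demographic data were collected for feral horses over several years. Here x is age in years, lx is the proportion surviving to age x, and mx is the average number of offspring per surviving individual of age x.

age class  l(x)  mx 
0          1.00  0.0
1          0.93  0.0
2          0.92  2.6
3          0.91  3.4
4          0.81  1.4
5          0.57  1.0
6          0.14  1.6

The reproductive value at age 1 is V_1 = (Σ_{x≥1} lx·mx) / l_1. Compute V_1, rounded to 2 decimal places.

lx·mx for x ≥ 1: 0, 2.392, 3.094, 1.134, 0.57, 0.224 → sum = 7.414
V_1 = 7.414 / l_1 = 7.414 / 0.93 = 7.972043… → 7.97

7.97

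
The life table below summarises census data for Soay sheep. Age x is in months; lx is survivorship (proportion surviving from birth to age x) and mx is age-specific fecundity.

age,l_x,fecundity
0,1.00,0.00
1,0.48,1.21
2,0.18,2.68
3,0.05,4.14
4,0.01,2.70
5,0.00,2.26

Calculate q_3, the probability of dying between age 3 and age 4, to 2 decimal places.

0.80

q_3 = (l_3 − l_4) / l_3 = (0.05 − 0.01) / 0.05
     = 0.04 / 0.05 = 0.8 → 0.80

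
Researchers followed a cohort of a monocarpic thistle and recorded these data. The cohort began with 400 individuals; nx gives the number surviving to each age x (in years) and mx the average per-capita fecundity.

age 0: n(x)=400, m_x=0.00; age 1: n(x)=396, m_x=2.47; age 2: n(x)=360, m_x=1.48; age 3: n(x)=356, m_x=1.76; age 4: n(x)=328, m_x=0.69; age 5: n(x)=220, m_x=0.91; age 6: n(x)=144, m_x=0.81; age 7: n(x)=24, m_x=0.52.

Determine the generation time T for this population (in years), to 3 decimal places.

2.457

lx = nx/n0 = nx/400: 1, 0.99, 0.9, 0.89, 0.82, 0.55, 0.36, 0.06
lx·mx: 0, 2.4453, 1.332, 1.5664, 0.5658, 0.5005, 0.2916, 0.0312 → R0 = 6.7328
x·lx·mx: 0, 2.4453, 2.664, 4.6992, 2.2632, 2.5025, 1.7496, 0.2184 → Σ = 16.5422
T = 16.5422 / 6.7328 = 2.456957… → 2.457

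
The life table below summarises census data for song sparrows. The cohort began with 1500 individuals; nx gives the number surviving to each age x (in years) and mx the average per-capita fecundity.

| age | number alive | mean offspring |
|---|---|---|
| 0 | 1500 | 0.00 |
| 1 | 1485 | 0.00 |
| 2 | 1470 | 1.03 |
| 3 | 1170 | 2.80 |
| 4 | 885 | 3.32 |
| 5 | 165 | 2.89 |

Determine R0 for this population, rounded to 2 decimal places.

5.47

lx = nx/n0 = nx/1500: 1, 0.99, 0.98, 0.78, 0.59, 0.11
lx·mx by age: 0, 0, 1.0094, 2.184, 1.9588, 0.3179
R0 = Σ lx·mx = 5.4701 → 5.47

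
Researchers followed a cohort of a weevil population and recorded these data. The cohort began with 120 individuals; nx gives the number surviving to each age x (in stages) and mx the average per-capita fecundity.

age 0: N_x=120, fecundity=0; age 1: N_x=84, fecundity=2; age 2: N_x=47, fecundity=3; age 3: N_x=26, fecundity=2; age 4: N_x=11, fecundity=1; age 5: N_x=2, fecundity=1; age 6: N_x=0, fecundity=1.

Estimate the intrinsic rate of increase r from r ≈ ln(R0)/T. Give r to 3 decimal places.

0.644

lx = nx/n0 = nx/120: 1, 0.7, 0.39167…, 0.21667…, 0.09167…, 0.01667…, 0
R0 = Σ lx·mx = 0 + 1.4 + 1.175… + 0.43333… + 0.09167… + 0.01667… + 0 = 3.116667…
Σ x·lx·mx = 5.5…; T = 5.5…/3.116667… = 1.76471…
r ≈ ln(R0)/T = ln(3.116667…)/1.76471… = 0.64417… → 0.644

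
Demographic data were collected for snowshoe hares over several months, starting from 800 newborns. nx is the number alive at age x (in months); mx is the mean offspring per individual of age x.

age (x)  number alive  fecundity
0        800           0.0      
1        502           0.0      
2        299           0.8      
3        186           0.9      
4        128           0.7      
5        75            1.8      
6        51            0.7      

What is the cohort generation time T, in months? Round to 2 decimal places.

lx = nx/n0 = nx/800: 1, 0.6275, 0.37375, 0.2325, 0.16, 0.09375, 0.06375
lx·mx: 0, 0, 0.299, 0.20925, 0.112, 0.16875, 0.044625 → R0 = 0.833625
x·lx·mx: 0, 0, 0.598, 0.62775, 0.448, 0.84375, 0.26775 → Σ = 2.78525
T = 2.78525 / 0.833625 = 3.341131… → 3.34

3.34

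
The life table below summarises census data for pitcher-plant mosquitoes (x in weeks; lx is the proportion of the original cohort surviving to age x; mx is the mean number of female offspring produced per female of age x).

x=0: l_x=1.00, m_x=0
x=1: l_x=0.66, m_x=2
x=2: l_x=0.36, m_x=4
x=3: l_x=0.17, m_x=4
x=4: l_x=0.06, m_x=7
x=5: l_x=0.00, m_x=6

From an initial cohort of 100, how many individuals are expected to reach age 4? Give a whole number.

6

Expected survivors = N0 · l_4 = 100 × 0.06 = 6 → 6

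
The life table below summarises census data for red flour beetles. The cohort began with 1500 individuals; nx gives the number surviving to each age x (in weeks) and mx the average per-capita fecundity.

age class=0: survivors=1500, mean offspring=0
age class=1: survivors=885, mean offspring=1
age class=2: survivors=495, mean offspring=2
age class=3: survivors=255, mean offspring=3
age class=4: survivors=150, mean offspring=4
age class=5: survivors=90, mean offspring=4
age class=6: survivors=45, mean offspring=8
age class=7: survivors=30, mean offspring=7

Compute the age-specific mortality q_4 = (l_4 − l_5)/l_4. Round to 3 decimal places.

lx = nx/n0 = nx/1500: 1, 0.59, 0.33, 0.17, 0.1, 0.06, 0.03, 0.02
q_4 = (l_4 − l_5) / l_4 = (0.1 − 0.06) / 0.1
     = 0.04 / 0.1 = 0.4 → 0.400

0.400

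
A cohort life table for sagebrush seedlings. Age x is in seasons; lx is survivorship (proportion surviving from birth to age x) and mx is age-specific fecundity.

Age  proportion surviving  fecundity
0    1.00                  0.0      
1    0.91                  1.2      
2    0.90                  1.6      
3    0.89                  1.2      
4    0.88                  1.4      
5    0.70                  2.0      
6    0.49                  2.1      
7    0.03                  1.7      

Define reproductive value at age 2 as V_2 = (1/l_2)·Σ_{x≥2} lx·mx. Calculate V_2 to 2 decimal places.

lx·mx for x ≥ 2: 1.44, 1.068, 1.232, 1.4, 1.029, 0.051 → sum = 6.22
V_2 = 6.22 / l_2 = 6.22 / 0.9 = 6.911111… → 6.91

6.91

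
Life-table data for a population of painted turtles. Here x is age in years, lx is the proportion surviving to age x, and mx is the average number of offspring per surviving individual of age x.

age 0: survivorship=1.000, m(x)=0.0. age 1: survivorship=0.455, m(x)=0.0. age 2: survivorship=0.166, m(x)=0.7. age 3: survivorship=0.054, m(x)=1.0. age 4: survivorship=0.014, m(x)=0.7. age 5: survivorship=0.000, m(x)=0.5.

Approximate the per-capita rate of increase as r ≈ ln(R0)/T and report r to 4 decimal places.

-0.7119

R0 = Σ lx·mx = 0 + 0 + 0.1162 + 0.054 + 0.0098 + 0 = 0.18
Σ x·lx·mx = 0.4336; T = 0.4336/0.18 = 2.40889…
r ≈ ln(R0)/T = ln(0.18)/2.40889… = -0.711863… → -0.7119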